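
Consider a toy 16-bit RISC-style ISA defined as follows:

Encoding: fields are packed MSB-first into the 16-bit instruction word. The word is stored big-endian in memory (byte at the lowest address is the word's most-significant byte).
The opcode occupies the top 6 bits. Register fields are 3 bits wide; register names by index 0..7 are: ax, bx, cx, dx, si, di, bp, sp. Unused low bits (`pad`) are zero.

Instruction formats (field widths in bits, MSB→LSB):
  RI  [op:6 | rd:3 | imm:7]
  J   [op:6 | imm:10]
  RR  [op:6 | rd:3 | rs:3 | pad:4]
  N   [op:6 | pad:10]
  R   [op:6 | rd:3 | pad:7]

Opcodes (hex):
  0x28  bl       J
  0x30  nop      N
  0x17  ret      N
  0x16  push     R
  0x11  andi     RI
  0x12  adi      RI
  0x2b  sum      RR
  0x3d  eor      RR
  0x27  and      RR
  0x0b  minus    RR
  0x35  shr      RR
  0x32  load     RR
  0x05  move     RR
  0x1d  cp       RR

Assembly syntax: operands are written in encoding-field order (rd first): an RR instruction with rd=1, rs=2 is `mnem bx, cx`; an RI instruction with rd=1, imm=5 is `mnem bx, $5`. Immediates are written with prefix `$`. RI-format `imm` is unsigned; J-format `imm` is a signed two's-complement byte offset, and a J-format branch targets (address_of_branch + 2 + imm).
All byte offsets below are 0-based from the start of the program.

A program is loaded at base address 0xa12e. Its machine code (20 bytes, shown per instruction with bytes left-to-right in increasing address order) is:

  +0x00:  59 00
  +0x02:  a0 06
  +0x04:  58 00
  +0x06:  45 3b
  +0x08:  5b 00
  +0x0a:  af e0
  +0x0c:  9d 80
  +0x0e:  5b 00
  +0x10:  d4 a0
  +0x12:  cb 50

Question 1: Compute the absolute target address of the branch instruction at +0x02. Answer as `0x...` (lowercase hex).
+0x02: a0 06 ⇒ word 0xa006 (big)
  op=0xa006>>10=0x28 ⇒ bl (J)
  imm: (w>>0)&0x3ff=0x6 → $6
  target = base 0xa12e + off 0x02 + 2 + imm 6 = 0xa138

0xa138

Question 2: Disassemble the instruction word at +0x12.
load bp, di

off 0x12: read cb 50 as big → 0xcb50
  top 6b → 0x32 → load [RR]
  [9:7] rd=6 = bp
  [6:4] rs=5 = di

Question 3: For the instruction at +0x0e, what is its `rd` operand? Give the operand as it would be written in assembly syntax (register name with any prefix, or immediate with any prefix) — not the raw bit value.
bp

[0e] 5b 00 → 0x5b00
  opcode bits[15:10]=0x16: push/R
  rd@[9:7]=0x6 ⇒ bp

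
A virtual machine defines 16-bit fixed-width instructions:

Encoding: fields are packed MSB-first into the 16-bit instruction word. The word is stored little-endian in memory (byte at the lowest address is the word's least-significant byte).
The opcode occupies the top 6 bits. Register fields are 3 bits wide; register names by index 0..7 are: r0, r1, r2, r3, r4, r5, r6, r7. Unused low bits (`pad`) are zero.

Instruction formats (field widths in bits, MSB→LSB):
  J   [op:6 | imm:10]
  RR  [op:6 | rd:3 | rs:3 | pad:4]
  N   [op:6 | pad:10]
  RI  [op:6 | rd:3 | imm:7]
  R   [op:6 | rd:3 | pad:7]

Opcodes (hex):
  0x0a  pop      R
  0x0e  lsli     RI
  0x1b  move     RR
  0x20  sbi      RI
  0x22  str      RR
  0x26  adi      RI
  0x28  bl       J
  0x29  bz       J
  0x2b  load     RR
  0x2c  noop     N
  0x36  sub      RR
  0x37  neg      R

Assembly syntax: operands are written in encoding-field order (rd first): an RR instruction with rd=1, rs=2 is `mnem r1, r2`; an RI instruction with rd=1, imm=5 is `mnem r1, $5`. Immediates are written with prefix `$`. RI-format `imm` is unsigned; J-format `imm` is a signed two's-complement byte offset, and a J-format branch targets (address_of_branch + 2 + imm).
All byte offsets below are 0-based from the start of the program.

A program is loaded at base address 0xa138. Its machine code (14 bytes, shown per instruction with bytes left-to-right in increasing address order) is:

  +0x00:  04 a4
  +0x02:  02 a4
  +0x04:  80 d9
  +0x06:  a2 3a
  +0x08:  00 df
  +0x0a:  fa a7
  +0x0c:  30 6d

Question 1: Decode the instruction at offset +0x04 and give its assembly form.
@+04  little-endian(80 d9) = 0xd980
  opcode bits[15:10]=0x36: sub/RR
  rd@[9:7]=0x3 ⇒ r3
  rs@[6:4]=0x0 ⇒ r0

sub r3, r0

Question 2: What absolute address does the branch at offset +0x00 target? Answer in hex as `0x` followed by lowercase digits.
0xa13e

off 0x00: read 04 a4 as little → 0xa404
  op=0xa404>>10=0x29 ⇒ bz (J)
  [9:0] imm=4 = $4
  target = base 0xa138 + off 0x00 + 2 + imm 4 = 0xa13e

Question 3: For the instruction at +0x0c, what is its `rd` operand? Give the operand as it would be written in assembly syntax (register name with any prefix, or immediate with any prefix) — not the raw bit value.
r2

@+0c  little-endian(30 6d) = 0x6d30
  op=0x6d30>>10=0x1b ⇒ move (RR)
  [9:7] rd=2 = r2
  [6:4] rs=3 = r3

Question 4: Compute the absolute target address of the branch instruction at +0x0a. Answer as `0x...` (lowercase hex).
0xa13e

[0a] fa a7 → 0xa7fa
  top 6b → 0x29 → bz [J]
  [9:0] imm=1018 (s10→-6) = $-6
  target = base 0xa138 + off 0x0a + 2 + imm -6 = 0xa13e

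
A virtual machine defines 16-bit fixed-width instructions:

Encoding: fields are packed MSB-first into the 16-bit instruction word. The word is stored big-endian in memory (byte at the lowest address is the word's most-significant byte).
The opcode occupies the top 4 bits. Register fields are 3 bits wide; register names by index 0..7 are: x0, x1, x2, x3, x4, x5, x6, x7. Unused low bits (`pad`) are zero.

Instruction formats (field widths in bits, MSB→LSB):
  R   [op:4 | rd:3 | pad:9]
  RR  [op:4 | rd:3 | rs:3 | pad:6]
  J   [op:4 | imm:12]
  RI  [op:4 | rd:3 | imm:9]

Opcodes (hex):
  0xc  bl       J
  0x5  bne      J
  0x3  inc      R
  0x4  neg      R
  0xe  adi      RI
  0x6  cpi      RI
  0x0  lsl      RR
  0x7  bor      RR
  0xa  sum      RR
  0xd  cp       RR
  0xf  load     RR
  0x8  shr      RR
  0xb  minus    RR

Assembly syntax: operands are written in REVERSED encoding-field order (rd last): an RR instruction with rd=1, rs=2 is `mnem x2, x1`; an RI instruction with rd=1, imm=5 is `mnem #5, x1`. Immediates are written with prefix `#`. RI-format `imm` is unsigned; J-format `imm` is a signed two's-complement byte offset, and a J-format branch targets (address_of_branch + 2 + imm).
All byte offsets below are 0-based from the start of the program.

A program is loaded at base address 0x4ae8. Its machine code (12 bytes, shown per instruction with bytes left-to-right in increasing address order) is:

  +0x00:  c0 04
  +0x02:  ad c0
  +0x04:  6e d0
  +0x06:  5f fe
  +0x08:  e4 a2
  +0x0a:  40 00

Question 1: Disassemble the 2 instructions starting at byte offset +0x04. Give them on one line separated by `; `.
@+04  big-endian(6e d0) = 0x6ed0
  opcode bits[15:12]=0x6: cpi/RI
  rd@[11:9]=0x7 ⇒ x7
  imm@[8:0]=0xd0 ⇒ #208
@+06  big-endian(5f fe) = 0x5ffe
  opcode bits[15:12]=0x5: bne/J
  imm@[11:0]=0xffe (s12→-2) ⇒ #-2

cpi #208, x7; bne #-2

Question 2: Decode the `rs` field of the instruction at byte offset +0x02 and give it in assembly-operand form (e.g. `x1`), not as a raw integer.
x7

@+02  big-endian(ad c0) = 0xadc0
  opcode bits[15:12]=0xa: sum/RR
  rd: (w>>9)&0x7=0x6 → x6
  rs: (w>>6)&0x7=0x7 → x7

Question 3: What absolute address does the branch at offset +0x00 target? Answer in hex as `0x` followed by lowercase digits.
off 0x00: read c0 04 as big → 0xc004
  op=0xc004>>12=0xc ⇒ bl (J)
  [11:0] imm=4 = #4
  target = base 0x4ae8 + off 0x00 + 2 + imm 4 = 0x4aee

0x4aee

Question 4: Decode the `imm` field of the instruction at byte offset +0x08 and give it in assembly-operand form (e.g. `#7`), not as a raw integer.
#162

@+08  big-endian(e4 a2) = 0xe4a2
  top 4b → 0xe → adi [RI]
  [11:9] rd=2 = x2
  [8:0] imm=162 = #162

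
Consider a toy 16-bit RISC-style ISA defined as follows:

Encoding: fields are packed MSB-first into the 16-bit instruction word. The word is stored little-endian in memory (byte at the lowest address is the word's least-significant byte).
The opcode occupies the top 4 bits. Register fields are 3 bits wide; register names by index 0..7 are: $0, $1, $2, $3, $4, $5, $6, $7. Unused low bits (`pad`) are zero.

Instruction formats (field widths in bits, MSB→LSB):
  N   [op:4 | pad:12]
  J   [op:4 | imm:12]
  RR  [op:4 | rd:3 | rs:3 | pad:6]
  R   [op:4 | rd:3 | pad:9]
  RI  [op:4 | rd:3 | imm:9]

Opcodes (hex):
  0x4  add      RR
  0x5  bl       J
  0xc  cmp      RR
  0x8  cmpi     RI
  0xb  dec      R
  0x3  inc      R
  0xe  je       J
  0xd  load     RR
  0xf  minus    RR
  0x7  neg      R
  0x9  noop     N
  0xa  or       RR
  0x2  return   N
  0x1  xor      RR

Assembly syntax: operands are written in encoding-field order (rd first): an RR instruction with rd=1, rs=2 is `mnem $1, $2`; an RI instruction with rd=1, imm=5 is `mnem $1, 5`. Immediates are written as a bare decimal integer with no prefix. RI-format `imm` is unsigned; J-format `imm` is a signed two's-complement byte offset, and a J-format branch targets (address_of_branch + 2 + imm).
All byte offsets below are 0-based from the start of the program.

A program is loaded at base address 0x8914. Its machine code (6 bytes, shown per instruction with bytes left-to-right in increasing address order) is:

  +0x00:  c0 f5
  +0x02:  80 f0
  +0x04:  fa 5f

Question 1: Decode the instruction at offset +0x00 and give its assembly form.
+0x00: c0 f5 ⇒ word 0xf5c0 (little)
  top 4b → 0xf → minus [RR]
  rd: (w>>9)&0x7=0x2 → $2
  rs: (w>>6)&0x7=0x7 → $7

minus $2, $7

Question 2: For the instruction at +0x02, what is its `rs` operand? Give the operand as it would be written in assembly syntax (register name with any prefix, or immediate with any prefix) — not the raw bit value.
[02] 80 f0 → 0xf080
  opcode bits[15:12]=0xf: minus/RR
  rd: (w>>9)&0x7=0x0 → $0
  rs: (w>>6)&0x7=0x2 → $2

$2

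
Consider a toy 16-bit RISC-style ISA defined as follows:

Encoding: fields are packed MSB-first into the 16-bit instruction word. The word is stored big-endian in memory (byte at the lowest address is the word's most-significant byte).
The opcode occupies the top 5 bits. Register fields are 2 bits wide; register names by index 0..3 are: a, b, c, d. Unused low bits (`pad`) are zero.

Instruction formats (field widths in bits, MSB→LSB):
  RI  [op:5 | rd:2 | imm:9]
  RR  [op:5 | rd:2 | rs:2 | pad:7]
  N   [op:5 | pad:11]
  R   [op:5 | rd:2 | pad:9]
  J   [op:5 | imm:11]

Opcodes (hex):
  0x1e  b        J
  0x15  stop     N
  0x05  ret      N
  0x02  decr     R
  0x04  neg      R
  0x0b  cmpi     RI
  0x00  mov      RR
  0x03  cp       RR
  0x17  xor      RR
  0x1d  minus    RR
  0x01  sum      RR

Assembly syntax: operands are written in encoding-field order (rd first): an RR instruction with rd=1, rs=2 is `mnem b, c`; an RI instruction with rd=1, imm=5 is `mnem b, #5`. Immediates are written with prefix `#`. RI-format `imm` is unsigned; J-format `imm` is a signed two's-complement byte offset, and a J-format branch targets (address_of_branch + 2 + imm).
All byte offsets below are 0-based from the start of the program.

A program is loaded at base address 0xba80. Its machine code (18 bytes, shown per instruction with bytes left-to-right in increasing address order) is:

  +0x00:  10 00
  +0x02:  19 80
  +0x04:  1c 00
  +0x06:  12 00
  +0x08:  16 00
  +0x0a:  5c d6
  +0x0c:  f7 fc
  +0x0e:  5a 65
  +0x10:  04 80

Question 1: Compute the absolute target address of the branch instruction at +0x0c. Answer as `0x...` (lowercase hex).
0xba8a

off 0x0c: read f7 fc as big → 0xf7fc
  op=0xf7fc>>11=0x1e ⇒ b (J)
  imm: (w>>0)&0x7ff=0x7fc (s11→-4) → #-4
  target = base 0xba80 + off 0x0c + 2 + imm -4 = 0xba8a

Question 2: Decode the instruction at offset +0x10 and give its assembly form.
off 0x10: read 04 80 as big → 0x0480
  opcode bits[15:11]=0x0: mov/RR
  [10:9] rd=2 = c
  [8:7] rs=1 = b

mov c, b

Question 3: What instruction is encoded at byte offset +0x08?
decr d

[08] 16 00 → 0x1600
  opcode bits[15:11]=0x2: decr/R
  [10:9] rd=3 = d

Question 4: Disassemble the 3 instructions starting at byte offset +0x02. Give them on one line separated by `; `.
+0x02: 19 80 ⇒ word 0x1980 (big)
  top 5b → 0x3 → cp [RR]
  [10:9] rd=0 = a
  [8:7] rs=3 = d
+0x04: 1c 00 ⇒ word 0x1c00 (big)
  top 5b → 0x3 → cp [RR]
  [10:9] rd=2 = c
  [8:7] rs=0 = a
+0x06: 12 00 ⇒ word 0x1200 (big)
  top 5b → 0x2 → decr [R]
  [10:9] rd=1 = b

cp a, d; cp c, a; decr b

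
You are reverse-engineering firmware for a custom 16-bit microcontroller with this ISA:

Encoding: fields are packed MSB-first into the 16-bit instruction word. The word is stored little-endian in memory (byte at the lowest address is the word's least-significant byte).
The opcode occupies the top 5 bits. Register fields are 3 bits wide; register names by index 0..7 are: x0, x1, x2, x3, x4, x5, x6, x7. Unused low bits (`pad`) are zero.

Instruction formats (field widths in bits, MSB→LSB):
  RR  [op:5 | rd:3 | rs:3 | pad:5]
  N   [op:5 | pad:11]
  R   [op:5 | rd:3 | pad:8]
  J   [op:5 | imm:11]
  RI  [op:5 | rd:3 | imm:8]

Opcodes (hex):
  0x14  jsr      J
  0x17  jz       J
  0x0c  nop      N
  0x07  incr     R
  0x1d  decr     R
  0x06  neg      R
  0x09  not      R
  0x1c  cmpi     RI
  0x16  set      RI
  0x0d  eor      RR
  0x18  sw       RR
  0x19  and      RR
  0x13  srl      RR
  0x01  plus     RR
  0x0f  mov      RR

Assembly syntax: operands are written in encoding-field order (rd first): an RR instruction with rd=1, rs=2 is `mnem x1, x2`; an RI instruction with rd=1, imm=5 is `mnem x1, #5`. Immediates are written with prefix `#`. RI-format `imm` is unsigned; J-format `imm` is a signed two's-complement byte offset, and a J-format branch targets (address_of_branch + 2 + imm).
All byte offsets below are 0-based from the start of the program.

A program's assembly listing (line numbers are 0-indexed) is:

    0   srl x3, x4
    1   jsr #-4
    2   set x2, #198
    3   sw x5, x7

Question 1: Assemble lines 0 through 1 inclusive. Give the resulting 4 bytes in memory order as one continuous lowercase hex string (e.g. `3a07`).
L0: srl op=0x13:5|rd=3:3|rs=4:3|pad=0:5 ⇒ 0x9b80 ⇒ little 80 9b
L1: jsr op=0x14:5|imm=-4:11 ⇒ 0xa7fc ⇒ little fc a7

809bfca7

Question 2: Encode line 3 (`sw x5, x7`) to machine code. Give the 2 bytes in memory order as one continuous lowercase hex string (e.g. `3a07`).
line 3 (sw): pack op=0x18:5|rd=5:3|rs=7:3|pad=0:5 = 0xc5e0; little→ e0 c5

e0c5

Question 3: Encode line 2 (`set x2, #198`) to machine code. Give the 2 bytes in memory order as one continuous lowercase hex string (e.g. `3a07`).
L2: set op=0x16:5|rd=2:3|imm=198:8 ⇒ 0xb2c6 ⇒ little c6 b2

c6b2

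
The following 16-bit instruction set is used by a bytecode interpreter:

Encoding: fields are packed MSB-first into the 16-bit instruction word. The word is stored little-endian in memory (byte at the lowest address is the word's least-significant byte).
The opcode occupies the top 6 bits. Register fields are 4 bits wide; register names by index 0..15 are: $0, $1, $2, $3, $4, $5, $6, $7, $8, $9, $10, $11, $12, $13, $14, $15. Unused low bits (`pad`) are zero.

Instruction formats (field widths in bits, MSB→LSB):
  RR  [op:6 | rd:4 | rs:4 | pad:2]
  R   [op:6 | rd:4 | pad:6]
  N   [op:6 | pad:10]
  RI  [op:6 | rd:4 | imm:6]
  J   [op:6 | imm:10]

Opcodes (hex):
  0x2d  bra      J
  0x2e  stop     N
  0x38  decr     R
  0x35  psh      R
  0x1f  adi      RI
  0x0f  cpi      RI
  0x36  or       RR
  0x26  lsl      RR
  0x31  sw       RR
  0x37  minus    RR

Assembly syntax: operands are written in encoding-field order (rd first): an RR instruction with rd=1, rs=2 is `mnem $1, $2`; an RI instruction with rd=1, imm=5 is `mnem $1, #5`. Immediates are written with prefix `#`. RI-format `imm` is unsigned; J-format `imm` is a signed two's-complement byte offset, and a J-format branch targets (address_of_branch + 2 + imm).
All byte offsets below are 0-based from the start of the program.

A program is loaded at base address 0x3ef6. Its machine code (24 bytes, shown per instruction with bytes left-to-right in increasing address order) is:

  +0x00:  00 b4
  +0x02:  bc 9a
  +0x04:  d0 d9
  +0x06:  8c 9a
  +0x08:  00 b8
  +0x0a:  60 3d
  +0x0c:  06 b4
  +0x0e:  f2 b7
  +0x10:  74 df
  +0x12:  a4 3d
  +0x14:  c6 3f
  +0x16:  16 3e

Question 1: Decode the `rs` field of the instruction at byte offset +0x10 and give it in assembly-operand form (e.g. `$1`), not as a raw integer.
$13

off 0x10: read 74 df as little → 0xdf74
  op=0xdf74>>10=0x37 ⇒ minus (RR)
  [9:6] rd=13 = $13
  [5:2] rs=13 = $13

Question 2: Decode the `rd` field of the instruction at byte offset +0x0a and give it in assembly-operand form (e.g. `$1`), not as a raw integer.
$5

[0a] 60 3d → 0x3d60
  op=0x3d60>>10=0xf ⇒ cpi (RI)
  rd: (w>>6)&0xf=0x5 → $5
  imm: (w>>0)&0x3f=0x20 → #32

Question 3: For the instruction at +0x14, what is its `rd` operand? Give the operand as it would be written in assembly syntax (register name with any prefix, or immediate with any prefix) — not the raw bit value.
$15

+0x14: c6 3f ⇒ word 0x3fc6 (little)
  top 6b → 0xf → cpi [RI]
  [9:6] rd=15 = $15
  [5:0] imm=6 = #6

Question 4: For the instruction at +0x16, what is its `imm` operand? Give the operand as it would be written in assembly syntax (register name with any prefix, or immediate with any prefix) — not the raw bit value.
#22

off 0x16: read 16 3e as little → 0x3e16
  top 6b → 0xf → cpi [RI]
  [9:6] rd=8 = $8
  [5:0] imm=22 = #22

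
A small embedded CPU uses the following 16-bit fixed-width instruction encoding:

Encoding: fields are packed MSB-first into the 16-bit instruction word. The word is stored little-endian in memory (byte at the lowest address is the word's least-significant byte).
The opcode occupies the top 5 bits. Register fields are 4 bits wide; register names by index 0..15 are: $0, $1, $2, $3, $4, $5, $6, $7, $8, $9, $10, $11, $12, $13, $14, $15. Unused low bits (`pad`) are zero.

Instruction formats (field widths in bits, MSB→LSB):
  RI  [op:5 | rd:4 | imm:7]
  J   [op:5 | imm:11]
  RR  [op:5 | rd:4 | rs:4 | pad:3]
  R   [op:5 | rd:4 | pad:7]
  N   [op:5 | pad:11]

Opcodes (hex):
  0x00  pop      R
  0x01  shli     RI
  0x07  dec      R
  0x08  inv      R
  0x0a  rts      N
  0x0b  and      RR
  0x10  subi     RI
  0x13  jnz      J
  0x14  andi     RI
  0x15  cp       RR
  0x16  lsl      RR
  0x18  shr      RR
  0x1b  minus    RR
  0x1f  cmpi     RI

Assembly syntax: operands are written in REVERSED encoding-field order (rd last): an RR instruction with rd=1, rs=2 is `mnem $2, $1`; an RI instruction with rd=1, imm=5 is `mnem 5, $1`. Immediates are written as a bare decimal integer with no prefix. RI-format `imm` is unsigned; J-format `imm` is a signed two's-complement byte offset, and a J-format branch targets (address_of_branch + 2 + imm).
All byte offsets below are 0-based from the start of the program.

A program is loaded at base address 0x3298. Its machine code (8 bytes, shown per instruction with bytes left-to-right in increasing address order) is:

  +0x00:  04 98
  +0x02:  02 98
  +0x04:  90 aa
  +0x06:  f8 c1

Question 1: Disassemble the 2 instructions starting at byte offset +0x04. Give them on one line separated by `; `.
cp $2, $5; shr $15, $3

+0x04: 90 aa ⇒ word 0xaa90 (little)
  top 5b → 0x15 → cp [RR]
  rd@[10:7]=0x5 ⇒ $5
  rs@[6:3]=0x2 ⇒ $2
+0x06: f8 c1 ⇒ word 0xc1f8 (little)
  top 5b → 0x18 → shr [RR]
  rd@[10:7]=0x3 ⇒ $3
  rs@[6:3]=0xf ⇒ $15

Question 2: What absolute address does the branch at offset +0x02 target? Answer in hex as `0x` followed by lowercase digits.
0x329e

@+02  little-endian(02 98) = 0x9802
  top 5b → 0x13 → jnz [J]
  [10:0] imm=2 = 2
  target = base 0x3298 + off 0x02 + 2 + imm 2 = 0x329e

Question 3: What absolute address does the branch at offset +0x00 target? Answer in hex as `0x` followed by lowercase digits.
0x329e

+0x00: 04 98 ⇒ word 0x9804 (little)
  opcode bits[15:11]=0x13: jnz/J
  imm@[10:0]=0x4 ⇒ 4
  target = base 0x3298 + off 0x00 + 2 + imm 4 = 0x329e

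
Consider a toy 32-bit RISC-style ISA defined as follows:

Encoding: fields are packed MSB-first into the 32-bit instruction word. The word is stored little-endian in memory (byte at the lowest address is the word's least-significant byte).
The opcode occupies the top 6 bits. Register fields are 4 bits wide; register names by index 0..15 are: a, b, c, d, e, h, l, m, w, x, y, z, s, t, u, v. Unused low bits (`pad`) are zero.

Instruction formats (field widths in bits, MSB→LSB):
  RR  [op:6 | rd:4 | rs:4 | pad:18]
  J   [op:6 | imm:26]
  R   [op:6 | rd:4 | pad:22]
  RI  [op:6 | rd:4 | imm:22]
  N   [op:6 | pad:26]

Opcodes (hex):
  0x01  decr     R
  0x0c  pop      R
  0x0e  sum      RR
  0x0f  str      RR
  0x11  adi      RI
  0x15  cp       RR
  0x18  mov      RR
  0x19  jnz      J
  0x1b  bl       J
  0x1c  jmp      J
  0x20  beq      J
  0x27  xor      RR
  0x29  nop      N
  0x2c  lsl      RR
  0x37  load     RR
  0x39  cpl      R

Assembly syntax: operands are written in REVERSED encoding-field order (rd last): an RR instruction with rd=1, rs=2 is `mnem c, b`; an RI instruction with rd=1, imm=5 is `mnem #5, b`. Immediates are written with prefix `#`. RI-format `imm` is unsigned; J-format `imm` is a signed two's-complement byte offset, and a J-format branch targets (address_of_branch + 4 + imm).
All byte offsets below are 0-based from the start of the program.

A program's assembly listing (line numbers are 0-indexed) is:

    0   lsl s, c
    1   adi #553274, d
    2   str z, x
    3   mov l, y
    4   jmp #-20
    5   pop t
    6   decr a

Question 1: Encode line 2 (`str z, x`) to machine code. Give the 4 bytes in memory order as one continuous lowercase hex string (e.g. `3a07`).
00006c3e

2. str fields op=0xf:6|rd=9:4|rs=11:4|pad=0:18 → word 3e6c0000h → 00 00 6c 3e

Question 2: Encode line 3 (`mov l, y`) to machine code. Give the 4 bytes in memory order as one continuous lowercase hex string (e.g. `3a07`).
L3: mov op=0x18:6|rd=10:4|rs=6:4|pad=0:18 ⇒ 0x62980000 ⇒ little 00 00 98 62

00009862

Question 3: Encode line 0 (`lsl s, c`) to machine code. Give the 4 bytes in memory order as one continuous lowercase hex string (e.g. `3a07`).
0000b0b0

L0: lsl op=0x2c:6|rd=2:4|rs=12:4|pad=0:18 ⇒ 0xb0b00000 ⇒ little 00 00 b0 b0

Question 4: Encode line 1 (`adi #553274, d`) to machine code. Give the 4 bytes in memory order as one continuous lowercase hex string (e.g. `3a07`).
L1: adi op=0x11:6|rd=3:4|imm=553274:22 ⇒ 0x44c8713a ⇒ little 3a 71 c8 44

3a71c844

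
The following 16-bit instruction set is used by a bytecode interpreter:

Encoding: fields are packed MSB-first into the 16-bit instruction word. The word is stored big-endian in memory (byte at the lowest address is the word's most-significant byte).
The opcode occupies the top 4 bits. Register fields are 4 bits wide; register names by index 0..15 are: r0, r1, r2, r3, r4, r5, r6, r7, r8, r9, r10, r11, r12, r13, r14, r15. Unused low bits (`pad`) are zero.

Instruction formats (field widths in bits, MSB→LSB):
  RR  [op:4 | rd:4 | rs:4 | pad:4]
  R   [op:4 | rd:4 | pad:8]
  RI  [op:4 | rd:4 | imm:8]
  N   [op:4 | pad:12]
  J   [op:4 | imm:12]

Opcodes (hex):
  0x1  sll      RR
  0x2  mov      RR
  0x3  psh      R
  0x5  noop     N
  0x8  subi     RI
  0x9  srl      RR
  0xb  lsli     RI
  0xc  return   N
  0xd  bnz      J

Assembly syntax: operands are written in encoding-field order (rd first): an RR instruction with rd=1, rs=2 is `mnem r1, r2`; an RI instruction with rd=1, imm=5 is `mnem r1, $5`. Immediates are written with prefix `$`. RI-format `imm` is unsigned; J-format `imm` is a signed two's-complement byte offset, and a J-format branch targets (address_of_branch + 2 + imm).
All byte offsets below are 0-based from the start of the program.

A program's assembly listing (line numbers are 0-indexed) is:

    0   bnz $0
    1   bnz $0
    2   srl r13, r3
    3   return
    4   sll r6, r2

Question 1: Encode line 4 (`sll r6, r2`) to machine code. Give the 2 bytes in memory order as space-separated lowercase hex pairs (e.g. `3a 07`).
4. sll fields op=0x1:4|rd=6:4|rs=2:4|pad=0:4 → word 1620h → 16 20

16 20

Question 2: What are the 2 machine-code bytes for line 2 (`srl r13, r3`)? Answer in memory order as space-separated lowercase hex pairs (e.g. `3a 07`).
9d 30

L2: srl op=0x9:4|rd=13:4|rs=3:4|pad=0:4 ⇒ 0x9d30 ⇒ big 9d 30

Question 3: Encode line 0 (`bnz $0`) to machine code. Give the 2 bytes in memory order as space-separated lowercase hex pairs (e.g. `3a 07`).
d0 00

0. bnz fields op=0xd:4|imm=0:12 → word d000h → d0 00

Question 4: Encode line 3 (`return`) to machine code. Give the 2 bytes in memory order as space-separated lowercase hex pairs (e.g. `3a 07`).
3. return fields op=0xc:4|pad=0:12 → word c000h → c0 00

c0 00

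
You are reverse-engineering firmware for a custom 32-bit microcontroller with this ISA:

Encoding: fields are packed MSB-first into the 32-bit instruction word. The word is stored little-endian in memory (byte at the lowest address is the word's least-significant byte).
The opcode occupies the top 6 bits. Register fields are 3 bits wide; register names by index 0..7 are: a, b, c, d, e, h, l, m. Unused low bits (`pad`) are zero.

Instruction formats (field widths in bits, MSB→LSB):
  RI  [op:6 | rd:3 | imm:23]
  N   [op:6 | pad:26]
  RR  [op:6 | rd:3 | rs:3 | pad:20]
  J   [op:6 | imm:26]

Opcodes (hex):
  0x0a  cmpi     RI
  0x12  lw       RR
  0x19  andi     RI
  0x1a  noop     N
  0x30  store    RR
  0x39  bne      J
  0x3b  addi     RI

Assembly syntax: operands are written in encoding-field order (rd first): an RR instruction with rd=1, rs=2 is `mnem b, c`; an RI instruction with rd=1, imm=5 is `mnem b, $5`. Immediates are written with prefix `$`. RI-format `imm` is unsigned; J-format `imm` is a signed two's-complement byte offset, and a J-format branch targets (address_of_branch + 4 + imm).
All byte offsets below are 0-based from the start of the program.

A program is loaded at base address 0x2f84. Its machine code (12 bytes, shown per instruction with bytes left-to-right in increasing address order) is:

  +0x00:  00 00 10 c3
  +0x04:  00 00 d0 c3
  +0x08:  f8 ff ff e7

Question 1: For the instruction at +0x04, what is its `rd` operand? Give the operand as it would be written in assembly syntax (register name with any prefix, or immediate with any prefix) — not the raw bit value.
off 0x04: read 00 00 d0 c3 as little → 0xc3d00000
  opcode bits[31:26]=0x30: store/RR
  rd: (w>>23)&0x7=0x7 → m
  rs: (w>>20)&0x7=0x5 → h

m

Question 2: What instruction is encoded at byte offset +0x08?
off 0x08: read f8 ff ff e7 as little → 0xe7fffff8
  opcode bits[31:26]=0x39: bne/J
  [25:0] imm=67108856 (s26→-8) = $-8

bne $-8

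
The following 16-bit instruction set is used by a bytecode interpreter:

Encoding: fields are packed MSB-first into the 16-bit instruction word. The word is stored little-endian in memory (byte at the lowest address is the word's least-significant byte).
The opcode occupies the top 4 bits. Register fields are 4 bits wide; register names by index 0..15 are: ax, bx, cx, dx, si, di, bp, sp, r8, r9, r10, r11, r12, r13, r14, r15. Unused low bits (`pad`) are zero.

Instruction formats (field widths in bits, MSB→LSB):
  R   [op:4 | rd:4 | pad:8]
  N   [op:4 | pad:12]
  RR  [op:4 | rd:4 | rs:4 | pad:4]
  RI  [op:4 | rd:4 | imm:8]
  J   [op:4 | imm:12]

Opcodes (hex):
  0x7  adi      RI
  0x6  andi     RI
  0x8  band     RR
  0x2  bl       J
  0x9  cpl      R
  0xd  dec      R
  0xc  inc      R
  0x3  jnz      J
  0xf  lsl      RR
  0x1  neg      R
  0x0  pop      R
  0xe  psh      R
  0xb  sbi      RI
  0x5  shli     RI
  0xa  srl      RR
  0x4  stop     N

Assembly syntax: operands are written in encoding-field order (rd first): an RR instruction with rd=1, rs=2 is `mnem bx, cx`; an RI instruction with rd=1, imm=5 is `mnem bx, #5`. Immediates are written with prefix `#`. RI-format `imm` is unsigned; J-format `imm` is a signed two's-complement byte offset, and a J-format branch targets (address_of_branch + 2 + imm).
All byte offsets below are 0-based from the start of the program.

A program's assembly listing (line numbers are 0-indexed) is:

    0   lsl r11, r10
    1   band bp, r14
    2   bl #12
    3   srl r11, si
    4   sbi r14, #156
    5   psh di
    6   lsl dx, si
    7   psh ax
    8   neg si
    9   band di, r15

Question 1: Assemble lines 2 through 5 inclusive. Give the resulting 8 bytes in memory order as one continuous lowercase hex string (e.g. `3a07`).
L2: bl op=0x2:4|imm=12:12 ⇒ 0x200c ⇒ little 0c 20
L3: srl op=0xa:4|rd=11:4|rs=4:4|pad=0:4 ⇒ 0xab40 ⇒ little 40 ab
L4: sbi op=0xb:4|rd=14:4|imm=156:8 ⇒ 0xbe9c ⇒ little 9c be
L5: psh op=0xe:4|rd=5:4|pad=0:8 ⇒ 0xe500 ⇒ little 00 e5

0c2040ab9cbe00e5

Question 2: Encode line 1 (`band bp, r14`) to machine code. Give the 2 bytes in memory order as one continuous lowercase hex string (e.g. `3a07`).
e086

line 1 (band): pack op=0x8:4|rd=6:4|rs=14:4|pad=0:4 = 0x86e0; little→ e0 86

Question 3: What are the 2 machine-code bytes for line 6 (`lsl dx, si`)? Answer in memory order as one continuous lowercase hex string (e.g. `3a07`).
line 6 (lsl): pack op=0xf:4|rd=3:4|rs=4:4|pad=0:4 = 0xf340; little→ 40 f3

40f3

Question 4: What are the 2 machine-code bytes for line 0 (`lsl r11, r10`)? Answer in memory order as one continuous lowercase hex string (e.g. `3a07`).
line 0 (lsl): pack op=0xf:4|rd=11:4|rs=10:4|pad=0:4 = 0xfba0; little→ a0 fb

a0fb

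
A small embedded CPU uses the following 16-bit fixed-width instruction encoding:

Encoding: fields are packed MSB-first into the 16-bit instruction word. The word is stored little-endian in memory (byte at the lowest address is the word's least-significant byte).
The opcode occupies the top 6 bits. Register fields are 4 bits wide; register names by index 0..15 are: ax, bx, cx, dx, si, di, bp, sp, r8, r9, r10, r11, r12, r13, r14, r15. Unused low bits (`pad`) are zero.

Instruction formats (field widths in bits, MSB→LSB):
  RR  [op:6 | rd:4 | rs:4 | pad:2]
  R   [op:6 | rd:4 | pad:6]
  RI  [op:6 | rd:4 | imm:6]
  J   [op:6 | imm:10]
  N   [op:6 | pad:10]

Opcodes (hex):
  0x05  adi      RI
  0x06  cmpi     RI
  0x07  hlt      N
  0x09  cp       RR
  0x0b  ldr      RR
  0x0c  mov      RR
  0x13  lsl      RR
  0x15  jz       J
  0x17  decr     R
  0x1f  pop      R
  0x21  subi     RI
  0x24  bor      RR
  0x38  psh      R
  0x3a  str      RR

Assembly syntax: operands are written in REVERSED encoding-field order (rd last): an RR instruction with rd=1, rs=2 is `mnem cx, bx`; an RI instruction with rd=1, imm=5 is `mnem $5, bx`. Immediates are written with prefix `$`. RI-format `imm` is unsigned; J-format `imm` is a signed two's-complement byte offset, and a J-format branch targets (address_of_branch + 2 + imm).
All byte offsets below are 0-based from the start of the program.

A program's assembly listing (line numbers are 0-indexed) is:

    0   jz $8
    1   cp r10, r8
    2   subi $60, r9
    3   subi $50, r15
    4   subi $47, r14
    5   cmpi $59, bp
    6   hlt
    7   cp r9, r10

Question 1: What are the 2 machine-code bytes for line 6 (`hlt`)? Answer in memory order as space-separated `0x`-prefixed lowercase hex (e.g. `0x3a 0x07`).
0x00 0x1c

L6: hlt op=0x7:6|pad=0:10 ⇒ 0x1c00 ⇒ little 00 1c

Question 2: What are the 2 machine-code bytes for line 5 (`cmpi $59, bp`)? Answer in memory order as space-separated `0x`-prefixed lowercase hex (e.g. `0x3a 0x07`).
L5: cmpi op=0x6:6|rd=6:4|imm=59:6 ⇒ 0x19bb ⇒ little bb 19

0xbb 0x19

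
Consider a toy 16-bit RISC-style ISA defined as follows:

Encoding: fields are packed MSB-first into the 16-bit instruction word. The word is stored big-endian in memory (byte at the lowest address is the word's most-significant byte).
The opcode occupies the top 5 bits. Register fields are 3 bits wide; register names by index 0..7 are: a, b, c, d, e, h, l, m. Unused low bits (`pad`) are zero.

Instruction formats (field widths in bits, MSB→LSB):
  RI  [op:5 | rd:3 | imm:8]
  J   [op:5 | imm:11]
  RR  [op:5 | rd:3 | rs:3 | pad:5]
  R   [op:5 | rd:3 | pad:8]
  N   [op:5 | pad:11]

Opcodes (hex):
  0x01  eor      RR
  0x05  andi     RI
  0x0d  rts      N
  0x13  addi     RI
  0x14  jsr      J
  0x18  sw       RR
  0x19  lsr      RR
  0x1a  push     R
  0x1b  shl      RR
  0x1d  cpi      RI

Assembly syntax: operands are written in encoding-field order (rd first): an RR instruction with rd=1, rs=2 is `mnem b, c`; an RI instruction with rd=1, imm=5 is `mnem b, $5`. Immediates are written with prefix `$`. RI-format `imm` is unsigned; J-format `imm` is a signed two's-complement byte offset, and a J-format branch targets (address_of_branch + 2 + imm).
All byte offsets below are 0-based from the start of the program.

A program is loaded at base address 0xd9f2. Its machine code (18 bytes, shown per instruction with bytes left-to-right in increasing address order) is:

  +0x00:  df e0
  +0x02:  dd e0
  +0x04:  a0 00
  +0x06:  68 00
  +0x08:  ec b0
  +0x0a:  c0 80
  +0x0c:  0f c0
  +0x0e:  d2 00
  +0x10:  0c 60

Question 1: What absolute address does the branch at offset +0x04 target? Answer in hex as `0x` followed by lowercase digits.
off 0x04: read a0 00 as big → 0xa000
  op=0xa000>>11=0x14 ⇒ jsr (J)
  imm: (w>>0)&0x7ff=0x0 → $0
  target = base 0xd9f2 + off 0x04 + 2 + imm 0 = 0xd9f8

0xd9f8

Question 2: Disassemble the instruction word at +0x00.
@+00  big-endian(df e0) = 0xdfe0
  opcode bits[15:11]=0x1b: shl/RR
  rd@[10:8]=0x7 ⇒ m
  rs@[7:5]=0x7 ⇒ m

shl m, m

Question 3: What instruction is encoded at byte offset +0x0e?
push c

+0x0e: d2 00 ⇒ word 0xd200 (big)
  op=0xd200>>11=0x1a ⇒ push (R)
  [10:8] rd=2 = c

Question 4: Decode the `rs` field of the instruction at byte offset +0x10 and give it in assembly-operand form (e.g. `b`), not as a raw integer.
@+10  big-endian(0c 60) = 0x0c60
  op=0x0c60>>11=0x1 ⇒ eor (RR)
  [10:8] rd=4 = e
  [7:5] rs=3 = d

d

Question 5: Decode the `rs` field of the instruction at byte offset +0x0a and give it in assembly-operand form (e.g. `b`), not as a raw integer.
@+0a  big-endian(c0 80) = 0xc080
  op=0xc080>>11=0x18 ⇒ sw (RR)
  rd@[10:8]=0x0 ⇒ a
  rs@[7:5]=0x4 ⇒ e

e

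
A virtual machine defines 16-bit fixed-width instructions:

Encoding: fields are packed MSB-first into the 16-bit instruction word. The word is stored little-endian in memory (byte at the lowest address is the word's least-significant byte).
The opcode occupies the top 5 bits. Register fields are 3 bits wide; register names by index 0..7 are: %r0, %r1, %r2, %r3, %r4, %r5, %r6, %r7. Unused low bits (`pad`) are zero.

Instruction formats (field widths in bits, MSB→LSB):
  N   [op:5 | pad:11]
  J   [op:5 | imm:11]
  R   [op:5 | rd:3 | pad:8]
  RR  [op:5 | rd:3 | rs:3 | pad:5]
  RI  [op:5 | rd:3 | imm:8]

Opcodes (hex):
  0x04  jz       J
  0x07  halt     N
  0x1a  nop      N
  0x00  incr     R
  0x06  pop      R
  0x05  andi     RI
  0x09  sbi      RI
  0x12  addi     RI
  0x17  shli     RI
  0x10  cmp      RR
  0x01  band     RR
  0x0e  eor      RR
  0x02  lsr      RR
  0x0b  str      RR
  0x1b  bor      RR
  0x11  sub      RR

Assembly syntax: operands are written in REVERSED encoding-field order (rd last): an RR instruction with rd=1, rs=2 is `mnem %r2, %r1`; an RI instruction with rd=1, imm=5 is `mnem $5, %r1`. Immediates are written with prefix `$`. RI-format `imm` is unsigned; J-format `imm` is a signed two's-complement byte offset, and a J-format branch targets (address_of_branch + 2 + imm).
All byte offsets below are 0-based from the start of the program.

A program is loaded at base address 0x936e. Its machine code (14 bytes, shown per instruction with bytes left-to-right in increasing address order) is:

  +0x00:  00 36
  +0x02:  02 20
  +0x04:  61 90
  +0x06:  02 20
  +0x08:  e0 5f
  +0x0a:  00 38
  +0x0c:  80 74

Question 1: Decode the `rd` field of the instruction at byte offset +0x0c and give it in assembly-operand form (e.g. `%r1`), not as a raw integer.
%r4

[0c] 80 74 → 0x7480
  opcode bits[15:11]=0xe: eor/RR
  rd@[10:8]=0x4 ⇒ %r4
  rs@[7:5]=0x4 ⇒ %r4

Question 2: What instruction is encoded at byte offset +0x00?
pop %r6

+0x00: 00 36 ⇒ word 0x3600 (little)
  op=0x3600>>11=0x6 ⇒ pop (R)
  [10:8] rd=6 = %r6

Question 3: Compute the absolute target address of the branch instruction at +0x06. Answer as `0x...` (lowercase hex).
+0x06: 02 20 ⇒ word 0x2002 (little)
  top 5b → 0x4 → jz [J]
  [10:0] imm=2 = $2
  target = base 0x936e + off 0x06 + 2 + imm 2 = 0x9378

0x9378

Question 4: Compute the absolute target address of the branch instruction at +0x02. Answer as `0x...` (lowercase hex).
off 0x02: read 02 20 as little → 0x2002
  op=0x2002>>11=0x4 ⇒ jz (J)
  [10:0] imm=2 = $2
  target = base 0x936e + off 0x02 + 2 + imm 2 = 0x9374

0x9374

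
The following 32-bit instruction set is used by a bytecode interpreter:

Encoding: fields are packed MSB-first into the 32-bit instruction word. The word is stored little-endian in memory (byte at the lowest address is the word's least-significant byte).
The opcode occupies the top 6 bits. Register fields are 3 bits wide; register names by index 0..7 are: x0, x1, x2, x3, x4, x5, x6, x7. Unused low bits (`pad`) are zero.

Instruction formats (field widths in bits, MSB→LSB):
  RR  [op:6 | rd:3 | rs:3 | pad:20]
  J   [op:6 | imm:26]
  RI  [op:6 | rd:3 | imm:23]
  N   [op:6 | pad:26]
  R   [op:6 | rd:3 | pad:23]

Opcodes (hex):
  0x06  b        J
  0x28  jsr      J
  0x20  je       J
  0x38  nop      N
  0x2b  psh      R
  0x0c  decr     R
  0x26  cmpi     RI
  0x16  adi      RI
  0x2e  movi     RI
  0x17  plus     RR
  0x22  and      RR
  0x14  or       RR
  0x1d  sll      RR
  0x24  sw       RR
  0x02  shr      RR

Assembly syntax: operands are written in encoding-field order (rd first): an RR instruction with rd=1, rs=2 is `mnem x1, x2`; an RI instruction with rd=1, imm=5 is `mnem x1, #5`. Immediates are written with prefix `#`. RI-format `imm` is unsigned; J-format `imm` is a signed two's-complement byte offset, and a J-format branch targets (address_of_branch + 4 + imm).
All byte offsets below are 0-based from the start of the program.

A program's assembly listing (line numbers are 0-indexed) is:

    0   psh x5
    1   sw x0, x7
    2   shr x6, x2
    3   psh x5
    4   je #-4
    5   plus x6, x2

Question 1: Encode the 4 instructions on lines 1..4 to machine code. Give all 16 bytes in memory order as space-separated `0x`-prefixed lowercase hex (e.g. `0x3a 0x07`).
0x00 0x00 0x70 0x90 0x00 0x00 0x20 0x0b 0x00 0x00 0x80 0xae 0xfc 0xff 0xff 0x83

line 1 (sw): pack op=0x24:6|rd=0:3|rs=7:3|pad=0:20 = 0x90700000; little→ 00 00 70 90
line 2 (shr): pack op=0x2:6|rd=6:3|rs=2:3|pad=0:20 = 0x0b200000; little→ 00 00 20 0b
line 3 (psh): pack op=0x2b:6|rd=5:3|pad=0:23 = 0xae800000; little→ 00 00 80 ae
line 4 (je): pack op=0x20:6|imm=-4:26 = 0x83fffffc; little→ fc ff ff 83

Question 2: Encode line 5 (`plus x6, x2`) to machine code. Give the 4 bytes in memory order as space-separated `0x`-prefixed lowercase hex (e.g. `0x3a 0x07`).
line 5 (plus): pack op=0x17:6|rd=6:3|rs=2:3|pad=0:20 = 0x5f200000; little→ 00 00 20 5f

0x00 0x00 0x20 0x5f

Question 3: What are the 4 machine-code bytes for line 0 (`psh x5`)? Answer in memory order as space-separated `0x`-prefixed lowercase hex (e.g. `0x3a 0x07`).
0x00 0x00 0x80 0xae

line 0 (psh): pack op=0x2b:6|rd=5:3|pad=0:23 = 0xae800000; little→ 00 00 80 ae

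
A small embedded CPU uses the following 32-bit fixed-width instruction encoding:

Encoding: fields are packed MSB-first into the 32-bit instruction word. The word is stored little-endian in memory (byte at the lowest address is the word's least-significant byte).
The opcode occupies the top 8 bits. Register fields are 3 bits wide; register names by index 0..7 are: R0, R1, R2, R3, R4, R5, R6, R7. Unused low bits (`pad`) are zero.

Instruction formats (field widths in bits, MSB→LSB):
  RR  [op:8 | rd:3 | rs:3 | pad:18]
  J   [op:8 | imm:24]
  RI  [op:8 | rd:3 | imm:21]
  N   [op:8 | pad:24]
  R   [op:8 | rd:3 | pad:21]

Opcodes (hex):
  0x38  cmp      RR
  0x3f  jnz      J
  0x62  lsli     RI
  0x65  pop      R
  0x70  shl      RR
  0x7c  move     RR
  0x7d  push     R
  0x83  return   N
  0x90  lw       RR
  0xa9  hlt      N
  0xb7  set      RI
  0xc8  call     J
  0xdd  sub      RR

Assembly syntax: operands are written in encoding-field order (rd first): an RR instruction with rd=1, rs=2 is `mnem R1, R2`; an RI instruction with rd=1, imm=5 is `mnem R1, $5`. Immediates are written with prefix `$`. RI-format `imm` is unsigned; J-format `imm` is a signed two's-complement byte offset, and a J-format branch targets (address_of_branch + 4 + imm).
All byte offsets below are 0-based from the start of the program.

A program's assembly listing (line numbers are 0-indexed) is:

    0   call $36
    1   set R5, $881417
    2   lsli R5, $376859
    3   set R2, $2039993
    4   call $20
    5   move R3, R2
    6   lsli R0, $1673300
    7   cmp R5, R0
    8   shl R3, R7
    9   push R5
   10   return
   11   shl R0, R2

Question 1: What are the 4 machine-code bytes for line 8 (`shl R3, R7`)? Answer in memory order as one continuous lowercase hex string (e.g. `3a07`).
00007c70

L8: shl op=0x70:8|rd=3:3|rs=7:3|pad=0:18 ⇒ 0x707c0000 ⇒ little 00 00 7c 70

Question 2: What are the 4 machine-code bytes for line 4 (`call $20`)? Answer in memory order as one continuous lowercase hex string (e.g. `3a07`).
140000c8

line 4 (call): pack op=0xc8:8|imm=20:24 = 0xc8000014; little→ 14 00 00 c8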